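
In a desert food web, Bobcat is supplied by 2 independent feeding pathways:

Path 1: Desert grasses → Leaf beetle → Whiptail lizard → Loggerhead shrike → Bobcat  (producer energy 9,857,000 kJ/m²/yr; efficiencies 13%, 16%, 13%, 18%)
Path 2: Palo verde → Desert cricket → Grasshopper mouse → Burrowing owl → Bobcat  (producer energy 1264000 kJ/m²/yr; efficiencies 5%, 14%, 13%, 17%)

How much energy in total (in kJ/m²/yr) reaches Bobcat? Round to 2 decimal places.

Path 1: 9857000 × 0.13 × 0.16 × 0.13 × 0.18 = 4797.59904 kJ/m²/yr
Path 2: 1264000 × 0.05 × 0.14 × 0.13 × 0.17 = 195.5408 kJ/m²/yr
Total at Bobcat: 4797.59904 + 195.5408 = 4993.13984 kJ/m²/yr

4993.14 kJ/m²/yr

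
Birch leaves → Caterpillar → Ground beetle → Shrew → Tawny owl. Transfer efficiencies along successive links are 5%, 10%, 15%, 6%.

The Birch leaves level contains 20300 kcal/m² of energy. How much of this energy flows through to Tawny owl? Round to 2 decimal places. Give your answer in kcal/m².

Caterpillar: 20300 × 0.05 = 1015 kcal/m²
Ground beetle: 1015 × 0.1 = 101.5 kcal/m²
Shrew: 101.5 × 0.15 = 15.225 kcal/m²
Tawny owl: 15.225 × 0.06 = 0.9135 kcal/m²

0.91 kcal/m²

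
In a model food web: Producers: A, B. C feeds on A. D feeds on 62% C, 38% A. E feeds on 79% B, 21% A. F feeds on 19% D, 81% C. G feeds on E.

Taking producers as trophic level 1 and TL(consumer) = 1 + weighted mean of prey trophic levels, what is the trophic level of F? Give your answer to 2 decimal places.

3.12

C: 1 + 1 = 2
D: 1 + (0.62×2 + 0.38×1) = 2.62
E: 1 + (0.79×1 + 0.21×1) = 2
F: 1 + (0.19×2.62 + 0.81×2) = 3.1178
G: 1 + 2 = 3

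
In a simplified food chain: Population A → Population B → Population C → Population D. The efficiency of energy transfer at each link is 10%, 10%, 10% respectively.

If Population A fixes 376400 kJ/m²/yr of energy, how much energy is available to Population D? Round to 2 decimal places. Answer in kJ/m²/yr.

376.40 kJ/m²/yr

Population B: 376400 × 0.1 = 37640 kJ/m²/yr
Population C: 37640 × 0.1 = 3764 kJ/m²/yr
Population D: 3764 × 0.1 = 376.4 kJ/m²/yr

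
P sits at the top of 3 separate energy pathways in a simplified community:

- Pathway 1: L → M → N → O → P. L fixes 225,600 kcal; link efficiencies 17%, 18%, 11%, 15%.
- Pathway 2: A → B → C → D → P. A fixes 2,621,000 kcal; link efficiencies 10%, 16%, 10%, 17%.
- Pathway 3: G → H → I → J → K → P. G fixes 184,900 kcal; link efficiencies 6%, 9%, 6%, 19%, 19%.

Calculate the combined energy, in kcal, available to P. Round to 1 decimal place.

829.0 kcal

Pathway 1: 225600 × 0.17 × 0.18 × 0.11 × 0.15 = 113.90544 kcal
Pathway 2: 2621000 × 0.1 × 0.16 × 0.1 × 0.17 = 712.912 kcal
Pathway 3: 184900 × 0.06 × 0.09 × 0.06 × 0.19 × 0.19 = 2.16266436 kcal
Total at P: 113.90544 + 712.912 + 2.16266436 = 828.98010436 kcal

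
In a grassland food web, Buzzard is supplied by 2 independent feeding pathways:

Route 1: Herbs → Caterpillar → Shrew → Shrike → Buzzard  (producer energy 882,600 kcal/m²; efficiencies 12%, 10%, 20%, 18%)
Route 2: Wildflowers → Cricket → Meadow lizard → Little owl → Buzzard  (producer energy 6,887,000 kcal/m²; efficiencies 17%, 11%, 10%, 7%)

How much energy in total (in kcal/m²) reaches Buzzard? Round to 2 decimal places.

Route 1: 882600 × 0.12 × 0.1 × 0.2 × 0.18 = 381.2832 kcal/m²
Route 2: 6887000 × 0.17 × 0.11 × 0.1 × 0.07 = 901.5083 kcal/m²
Total at Buzzard: 381.2832 + 901.5083 = 1282.7915 kcal/m²

1282.79 kcal/m²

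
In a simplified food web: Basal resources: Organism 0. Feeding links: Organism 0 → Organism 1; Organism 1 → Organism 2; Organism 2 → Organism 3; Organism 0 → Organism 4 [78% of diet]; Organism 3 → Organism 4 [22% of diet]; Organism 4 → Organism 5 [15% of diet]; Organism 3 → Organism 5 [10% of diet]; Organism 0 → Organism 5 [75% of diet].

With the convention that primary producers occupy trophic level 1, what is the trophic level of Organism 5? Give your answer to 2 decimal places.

Organism 1: 1 + 1 = 2
Organism 2: 1 + 2 = 3
Organism 3: 1 + 3 = 4
Organism 4: 1 + (0.78×1 + 0.22×4) = 2.66
Organism 5: 1 + (0.15×2.66 + 0.1×4 + 0.75×1) = 2.549

2.55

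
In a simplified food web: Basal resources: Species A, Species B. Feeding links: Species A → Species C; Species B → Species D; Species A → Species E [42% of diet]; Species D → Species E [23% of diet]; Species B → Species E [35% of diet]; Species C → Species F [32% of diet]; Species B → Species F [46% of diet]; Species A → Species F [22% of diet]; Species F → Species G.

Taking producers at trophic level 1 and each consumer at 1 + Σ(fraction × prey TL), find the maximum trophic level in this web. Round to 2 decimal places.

3.32

Species C: 1 + 1 = 2
Species D: 1 + 1 = 2
Species E: 1 + (0.42×1 + 0.23×2 + 0.35×1) = 2.23
Species F: 1 + (0.32×2 + 0.46×1 + 0.22×1) = 2.32
Species G: 1 + 2.32 = 3.32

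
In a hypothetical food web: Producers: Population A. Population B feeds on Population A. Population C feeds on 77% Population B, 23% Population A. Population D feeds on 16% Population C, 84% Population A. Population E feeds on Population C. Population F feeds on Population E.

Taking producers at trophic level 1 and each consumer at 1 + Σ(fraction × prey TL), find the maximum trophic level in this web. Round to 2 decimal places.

Population B: 1 + 1 = 2
Population C: 1 + (0.77×2 + 0.23×1) = 2.77
Population D: 1 + (0.16×2.77 + 0.84×1) = 2.2832
Population E: 1 + 2.77 = 3.77
Population F: 1 + 3.77 = 4.77

4.77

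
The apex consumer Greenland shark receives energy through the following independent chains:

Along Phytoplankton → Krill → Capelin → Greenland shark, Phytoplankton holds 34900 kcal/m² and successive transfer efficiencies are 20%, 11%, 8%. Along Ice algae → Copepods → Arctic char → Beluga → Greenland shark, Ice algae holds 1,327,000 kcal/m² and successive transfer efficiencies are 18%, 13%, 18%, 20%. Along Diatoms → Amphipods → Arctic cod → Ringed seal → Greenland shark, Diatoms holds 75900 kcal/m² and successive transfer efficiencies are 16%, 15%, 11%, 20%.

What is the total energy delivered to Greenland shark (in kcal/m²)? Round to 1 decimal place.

1219.4 kcal/m²

Via Phytoplankton: 34900 × 0.2 × 0.11 × 0.08 = 61.424 kcal/m²
Via Ice algae: 1327000 × 0.18 × 0.13 × 0.18 × 0.2 = 1117.8648 kcal/m²
Via Diatoms: 75900 × 0.16 × 0.15 × 0.11 × 0.2 = 40.0752 kcal/m²
Total at Greenland shark: 61.424 + 1117.8648 + 40.0752 = 1219.364 kcal/m²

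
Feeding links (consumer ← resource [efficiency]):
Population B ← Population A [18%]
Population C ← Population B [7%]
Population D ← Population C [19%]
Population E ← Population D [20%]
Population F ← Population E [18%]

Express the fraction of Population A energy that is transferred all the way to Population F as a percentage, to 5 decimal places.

0.00862%

Product of link efficiencies: 0.18 × 0.07 × 0.19 × 0.2 × 0.18 = 0.000086184
As a percentage: 0.000086184 × 100 = 0.00862%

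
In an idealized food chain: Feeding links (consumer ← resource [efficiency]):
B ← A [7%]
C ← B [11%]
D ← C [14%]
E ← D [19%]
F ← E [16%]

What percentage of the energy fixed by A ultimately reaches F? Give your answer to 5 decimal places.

Product of link efficiencies: 0.07 × 0.11 × 0.14 × 0.19 × 0.16 = 0.0000327712
As a percentage: 0.0000327712 × 100 = 0.00328%

0.00328%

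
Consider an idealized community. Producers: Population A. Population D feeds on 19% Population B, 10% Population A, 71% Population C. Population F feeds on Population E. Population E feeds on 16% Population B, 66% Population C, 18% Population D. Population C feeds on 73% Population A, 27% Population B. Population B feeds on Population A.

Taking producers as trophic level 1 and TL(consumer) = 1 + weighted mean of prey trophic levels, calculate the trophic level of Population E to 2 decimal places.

3.37

Population B: 1 + 1 = 2
Population C: 1 + (0.73×1 + 0.27×2) = 2.27
Population D: 1 + (0.19×2 + 0.1×1 + 0.71×2.27) = 3.0917
Population E: 1 + (0.16×2 + 0.66×2.27 + 0.18×3.0917) = 3.374706
Population F: 1 + 3.374706 = 4.374706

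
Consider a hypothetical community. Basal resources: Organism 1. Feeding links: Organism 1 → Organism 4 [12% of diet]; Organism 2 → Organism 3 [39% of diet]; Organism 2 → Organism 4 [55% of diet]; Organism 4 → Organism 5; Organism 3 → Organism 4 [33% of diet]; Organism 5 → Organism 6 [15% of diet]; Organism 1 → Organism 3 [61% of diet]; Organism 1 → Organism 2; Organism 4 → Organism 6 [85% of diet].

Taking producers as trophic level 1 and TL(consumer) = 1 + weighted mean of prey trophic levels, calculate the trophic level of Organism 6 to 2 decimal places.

Organism 2: 1 + 1 = 2
Organism 3: 1 + (0.39×2 + 0.61×1) = 2.39
Organism 4: 1 + (0.12×1 + 0.33×2.39 + 0.55×2) = 3.0087
Organism 5: 1 + 3.0087 = 4.0087
Organism 6: 1 + (0.15×4.0087 + 0.85×3.0087) = 4.1587

4.16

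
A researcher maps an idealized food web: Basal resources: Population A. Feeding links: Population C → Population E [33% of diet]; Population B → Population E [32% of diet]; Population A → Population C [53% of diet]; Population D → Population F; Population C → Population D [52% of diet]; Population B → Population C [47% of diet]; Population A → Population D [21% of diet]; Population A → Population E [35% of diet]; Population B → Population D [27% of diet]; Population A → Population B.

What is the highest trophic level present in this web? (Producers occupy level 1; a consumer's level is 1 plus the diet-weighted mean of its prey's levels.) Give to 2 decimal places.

4.03

Population B: 1 + 1 = 2
Population C: 1 + (0.53×1 + 0.47×2) = 2.47
Population D: 1 + (0.21×1 + 0.52×2.47 + 0.27×2) = 3.0344
Population E: 1 + (0.35×1 + 0.32×2 + 0.33×2.47) = 2.8051
Population F: 1 + 3.0344 = 4.0344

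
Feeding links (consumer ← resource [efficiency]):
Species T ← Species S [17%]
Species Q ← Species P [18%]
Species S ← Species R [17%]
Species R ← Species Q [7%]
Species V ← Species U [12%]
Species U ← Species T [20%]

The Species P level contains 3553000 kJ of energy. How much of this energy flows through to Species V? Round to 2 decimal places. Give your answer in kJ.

Species Q: 3553000 × 0.18 = 639540 kJ
Species R: 639540 × 0.07 = 44767.8 kJ
Species S: 44767.8 × 0.17 = 7610.526 kJ
Species T: 7610.526 × 0.17 = 1293.78942 kJ
Species U: 1293.78942 × 0.2 = 258.757884 kJ
Species V: 258.757884 × 0.12 = 31.05094608 kJ

31.05 kJ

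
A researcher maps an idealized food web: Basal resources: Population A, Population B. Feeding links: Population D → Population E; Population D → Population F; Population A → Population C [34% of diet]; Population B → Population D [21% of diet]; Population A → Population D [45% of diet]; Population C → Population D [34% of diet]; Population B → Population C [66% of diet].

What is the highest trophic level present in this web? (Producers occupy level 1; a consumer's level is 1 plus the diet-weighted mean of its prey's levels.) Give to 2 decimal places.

Population C: 1 + (0.34×1 + 0.66×1) = 2
Population D: 1 + (0.34×2 + 0.45×1 + 0.21×1) = 2.34
Population E: 1 + 2.34 = 3.34
Population F: 1 + 2.34 = 3.34

3.34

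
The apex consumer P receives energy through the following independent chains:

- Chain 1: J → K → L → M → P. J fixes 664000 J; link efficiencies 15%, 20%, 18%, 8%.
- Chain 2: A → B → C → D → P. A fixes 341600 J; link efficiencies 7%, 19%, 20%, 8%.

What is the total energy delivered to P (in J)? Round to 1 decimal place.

359.5 J

Chain 1: 664000 × 0.15 × 0.2 × 0.18 × 0.08 = 286.848 J
Chain 2: 341600 × 0.07 × 0.19 × 0.2 × 0.08 = 72.69248 J
Total at P: 286.848 + 72.69248 = 359.54048 J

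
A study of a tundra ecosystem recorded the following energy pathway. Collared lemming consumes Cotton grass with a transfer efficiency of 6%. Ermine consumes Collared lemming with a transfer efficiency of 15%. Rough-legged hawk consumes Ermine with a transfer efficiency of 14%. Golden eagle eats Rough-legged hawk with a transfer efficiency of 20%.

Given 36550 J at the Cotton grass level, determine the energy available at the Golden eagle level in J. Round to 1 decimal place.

Collared lemming: 36550 × 0.06 = 2193 J
Ermine: 2193 × 0.15 = 328.95 J
Rough-legged hawk: 328.95 × 0.14 = 46.053 J
Golden eagle: 46.053 × 0.2 = 9.2106 J

9.2 J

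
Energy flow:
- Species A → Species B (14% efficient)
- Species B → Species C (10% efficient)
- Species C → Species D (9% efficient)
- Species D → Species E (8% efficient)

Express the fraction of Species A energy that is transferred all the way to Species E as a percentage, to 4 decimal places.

0.0101%

Product of link efficiencies: 0.14 × 0.1 × 0.09 × 0.08 = 0.0001008
As a percentage: 0.0001008 × 100 = 0.0101%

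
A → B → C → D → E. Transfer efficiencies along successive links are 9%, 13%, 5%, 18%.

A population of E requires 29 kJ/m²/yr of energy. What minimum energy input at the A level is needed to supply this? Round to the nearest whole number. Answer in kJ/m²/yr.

275404 kJ/m²/yr

Cumulative transfer efficiency: 0.09 × 0.13 × 0.05 × 0.18 = 0.0001053
A energy = 29 / 0.0001053 = 275404 kJ/m²/yr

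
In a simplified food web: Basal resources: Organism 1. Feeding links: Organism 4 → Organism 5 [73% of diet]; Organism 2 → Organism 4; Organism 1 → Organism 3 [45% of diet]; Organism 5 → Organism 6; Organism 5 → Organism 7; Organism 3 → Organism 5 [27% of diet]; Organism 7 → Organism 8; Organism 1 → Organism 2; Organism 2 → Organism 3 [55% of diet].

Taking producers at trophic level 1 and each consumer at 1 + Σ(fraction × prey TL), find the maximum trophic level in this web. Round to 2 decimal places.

5.88

Organism 2: 1 + 1 = 2
Organism 3: 1 + (0.55×2 + 0.45×1) = 2.55
Organism 4: 1 + 2 = 3
Organism 5: 1 + (0.27×2.55 + 0.73×3) = 3.8785
Organism 6: 1 + 3.8785 = 4.8785
Organism 7: 1 + 3.8785 = 4.8785
Organism 8: 1 + 4.8785 = 5.8785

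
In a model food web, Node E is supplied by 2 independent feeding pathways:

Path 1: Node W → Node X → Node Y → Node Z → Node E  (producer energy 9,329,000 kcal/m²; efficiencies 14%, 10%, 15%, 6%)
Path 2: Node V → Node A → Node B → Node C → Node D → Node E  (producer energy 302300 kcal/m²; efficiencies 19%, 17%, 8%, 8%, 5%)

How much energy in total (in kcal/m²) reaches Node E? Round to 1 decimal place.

Path 1: 9329000 × 0.14 × 0.1 × 0.15 × 0.06 = 1175.454 kcal/m²
Path 2: 302300 × 0.19 × 0.17 × 0.08 × 0.08 × 0.05 = 3.1245728 kcal/m²
Total at Node E: 1175.454 + 3.1245728 = 1178.5785728 kcal/m²

1178.6 kcal/m²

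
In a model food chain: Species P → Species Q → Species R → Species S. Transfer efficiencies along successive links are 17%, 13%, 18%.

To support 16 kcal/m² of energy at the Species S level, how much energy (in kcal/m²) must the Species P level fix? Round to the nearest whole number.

4022 kcal/m²

Cumulative transfer efficiency: 0.17 × 0.13 × 0.18 = 0.003978
Species P energy = 16 / 0.003978 = 4022 kcal/m²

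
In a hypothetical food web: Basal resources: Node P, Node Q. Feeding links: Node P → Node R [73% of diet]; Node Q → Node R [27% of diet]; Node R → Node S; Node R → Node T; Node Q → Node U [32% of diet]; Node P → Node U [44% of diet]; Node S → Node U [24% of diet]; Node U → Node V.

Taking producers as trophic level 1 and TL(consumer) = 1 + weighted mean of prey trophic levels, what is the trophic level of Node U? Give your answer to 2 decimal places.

2.48

Node R: 1 + (0.73×1 + 0.27×1) = 2
Node S: 1 + 2 = 3
Node T: 1 + 2 = 3
Node U: 1 + (0.32×1 + 0.44×1 + 0.24×3) = 2.48
Node V: 1 + 2.48 = 3.48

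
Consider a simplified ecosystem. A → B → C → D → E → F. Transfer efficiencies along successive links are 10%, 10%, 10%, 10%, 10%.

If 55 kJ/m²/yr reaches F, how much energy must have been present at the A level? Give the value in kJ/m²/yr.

5500000 kJ/m²/yr

Cumulative transfer efficiency: 0.1 × 0.1 × 0.1 × 0.1 × 0.1 = 0.00001
A energy = 55 / 0.00001 = 5500000 kJ/m²/yr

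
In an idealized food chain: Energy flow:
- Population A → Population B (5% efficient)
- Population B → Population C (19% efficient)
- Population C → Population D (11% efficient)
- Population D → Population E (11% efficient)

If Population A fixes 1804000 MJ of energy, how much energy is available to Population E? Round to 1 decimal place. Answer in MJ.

Population B: 1804000 × 0.05 = 90200 MJ
Population C: 90200 × 0.19 = 17138 MJ
Population D: 17138 × 0.11 = 1885.18 MJ
Population E: 1885.18 × 0.11 = 207.3698 MJ

207.4 MJ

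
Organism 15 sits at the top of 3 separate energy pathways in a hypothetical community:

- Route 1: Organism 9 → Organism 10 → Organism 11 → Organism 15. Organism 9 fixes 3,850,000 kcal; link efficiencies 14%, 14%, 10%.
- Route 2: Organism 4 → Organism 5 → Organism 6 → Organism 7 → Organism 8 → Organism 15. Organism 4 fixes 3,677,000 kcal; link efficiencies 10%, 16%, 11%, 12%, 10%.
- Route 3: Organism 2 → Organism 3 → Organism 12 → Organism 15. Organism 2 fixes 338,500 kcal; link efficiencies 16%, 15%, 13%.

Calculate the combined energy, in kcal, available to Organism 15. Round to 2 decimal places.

8679.78 kcal

Route 1: 3850000 × 0.14 × 0.14 × 0.1 = 7546 kcal
Route 2: 3677000 × 0.1 × 0.16 × 0.11 × 0.12 × 0.1 = 77.65824 kcal
Route 3: 338500 × 0.16 × 0.15 × 0.13 = 1056.12 kcal
Total at Organism 15: 7546 + 77.65824 + 1056.12 = 8679.77824 kcal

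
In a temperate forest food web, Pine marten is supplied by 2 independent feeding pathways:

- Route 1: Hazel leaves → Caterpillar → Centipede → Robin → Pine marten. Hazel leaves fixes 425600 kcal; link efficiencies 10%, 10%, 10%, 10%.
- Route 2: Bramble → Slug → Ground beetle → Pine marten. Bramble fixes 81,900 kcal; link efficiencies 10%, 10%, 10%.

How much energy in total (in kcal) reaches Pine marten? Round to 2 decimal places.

124.46 kcal

Route 1: 425600 × 0.1 × 0.1 × 0.1 × 0.1 = 42.56 kcal
Route 2: 81900 × 0.1 × 0.1 × 0.1 = 81.9 kcal
Total at Pine marten: 42.56 + 81.9 = 124.46 kcal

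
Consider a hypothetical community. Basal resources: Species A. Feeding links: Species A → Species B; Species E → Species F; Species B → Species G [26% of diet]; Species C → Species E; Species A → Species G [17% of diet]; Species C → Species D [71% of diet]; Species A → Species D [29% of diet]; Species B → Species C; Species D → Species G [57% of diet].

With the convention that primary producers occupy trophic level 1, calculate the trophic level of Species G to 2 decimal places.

3.64

Species B: 1 + 1 = 2
Species C: 1 + 2 = 3
Species D: 1 + (0.71×3 + 0.29×1) = 3.42
Species E: 1 + 3 = 4
Species F: 1 + 4 = 5
Species G: 1 + (0.57×3.42 + 0.17×1 + 0.26×2) = 3.6394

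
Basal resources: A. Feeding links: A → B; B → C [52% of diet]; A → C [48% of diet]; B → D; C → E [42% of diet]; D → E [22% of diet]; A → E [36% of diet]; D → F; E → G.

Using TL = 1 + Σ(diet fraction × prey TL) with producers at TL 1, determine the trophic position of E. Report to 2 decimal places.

B: 1 + 1 = 2
C: 1 + (0.52×2 + 0.48×1) = 2.52
D: 1 + 2 = 3
E: 1 + (0.42×2.52 + 0.22×3 + 0.36×1) = 3.0784
F: 1 + 3 = 4
G: 1 + 3.0784 = 4.0784

3.08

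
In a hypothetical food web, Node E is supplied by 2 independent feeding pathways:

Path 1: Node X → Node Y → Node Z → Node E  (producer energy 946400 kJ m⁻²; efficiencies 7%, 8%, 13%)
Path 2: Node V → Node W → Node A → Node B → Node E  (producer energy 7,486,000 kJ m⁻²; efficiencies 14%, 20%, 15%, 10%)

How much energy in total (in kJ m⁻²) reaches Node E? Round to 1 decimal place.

Path 1: 946400 × 0.07 × 0.08 × 0.13 = 688.9792 kJ m⁻²
Path 2: 7486000 × 0.14 × 0.2 × 0.15 × 0.1 = 3144.12 kJ m⁻²
Total at Node E: 688.9792 + 3144.12 = 3833.0992 kJ m⁻²

3833.1 kJ m⁻²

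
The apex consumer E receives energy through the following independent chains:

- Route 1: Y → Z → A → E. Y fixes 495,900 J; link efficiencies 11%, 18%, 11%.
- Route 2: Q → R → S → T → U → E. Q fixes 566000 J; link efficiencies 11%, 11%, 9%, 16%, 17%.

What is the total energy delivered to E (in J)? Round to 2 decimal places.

1096.84 J

Route 1: 495900 × 0.11 × 0.18 × 0.11 = 1080.0702 J
Route 2: 566000 × 0.11 × 0.11 × 0.09 × 0.16 × 0.17 = 16.7653728 J
Total at E: 1080.0702 + 16.7653728 = 1096.8355728 J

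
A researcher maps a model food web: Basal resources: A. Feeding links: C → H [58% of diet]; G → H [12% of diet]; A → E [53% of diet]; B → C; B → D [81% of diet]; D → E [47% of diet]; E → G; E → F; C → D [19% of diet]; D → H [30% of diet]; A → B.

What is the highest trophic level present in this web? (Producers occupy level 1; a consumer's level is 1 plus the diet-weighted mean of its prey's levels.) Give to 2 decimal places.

B: 1 + 1 = 2
C: 1 + 2 = 3
D: 1 + (0.81×2 + 0.19×3) = 3.19
E: 1 + (0.47×3.19 + 0.53×1) = 3.0293
F: 1 + 3.0293 = 4.0293
G: 1 + 3.0293 = 4.0293
H: 1 + (0.3×3.19 + 0.58×3 + 0.12×4.0293) = 4.180516

4.18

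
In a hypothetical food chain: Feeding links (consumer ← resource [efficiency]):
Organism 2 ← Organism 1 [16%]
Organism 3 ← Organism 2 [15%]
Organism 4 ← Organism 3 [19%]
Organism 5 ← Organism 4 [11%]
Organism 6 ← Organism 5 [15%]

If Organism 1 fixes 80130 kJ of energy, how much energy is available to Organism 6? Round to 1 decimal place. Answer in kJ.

6.0 kJ

Organism 2: 80130 × 0.16 = 12820.8 kJ
Organism 3: 12820.8 × 0.15 = 1923.12 kJ
Organism 4: 1923.12 × 0.19 = 365.3928 kJ
Organism 5: 365.3928 × 0.11 = 40.193208 kJ
Organism 6: 40.193208 × 0.15 = 6.0289812 kJ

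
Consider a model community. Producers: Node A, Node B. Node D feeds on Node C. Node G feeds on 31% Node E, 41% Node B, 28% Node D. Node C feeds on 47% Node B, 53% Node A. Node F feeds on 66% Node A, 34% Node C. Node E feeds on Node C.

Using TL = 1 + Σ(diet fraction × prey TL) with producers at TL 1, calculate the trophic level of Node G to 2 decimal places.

3.18

Node C: 1 + (0.47×1 + 0.53×1) = 2
Node D: 1 + 2 = 3
Node E: 1 + 2 = 3
Node F: 1 + (0.66×1 + 0.34×2) = 2.34
Node G: 1 + (0.31×3 + 0.41×1 + 0.28×3) = 3.18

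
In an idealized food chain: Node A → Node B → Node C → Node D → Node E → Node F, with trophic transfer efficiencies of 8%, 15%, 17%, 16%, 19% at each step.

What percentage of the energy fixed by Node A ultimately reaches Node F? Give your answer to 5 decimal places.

Product of link efficiencies: 0.08 × 0.15 × 0.17 × 0.16 × 0.19 = 0.000062016
As a percentage: 0.000062016 × 100 = 0.00620%

0.00620%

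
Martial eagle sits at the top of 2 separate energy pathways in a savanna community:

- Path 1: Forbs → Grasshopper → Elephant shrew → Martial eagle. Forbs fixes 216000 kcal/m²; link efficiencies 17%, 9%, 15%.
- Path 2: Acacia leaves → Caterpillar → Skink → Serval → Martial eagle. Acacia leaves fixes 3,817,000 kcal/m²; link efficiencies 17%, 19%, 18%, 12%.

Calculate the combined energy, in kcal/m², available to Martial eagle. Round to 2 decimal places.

3158.76 kcal/m²

Path 1: 216000 × 0.17 × 0.09 × 0.15 = 495.72 kcal/m²
Path 2: 3817000 × 0.17 × 0.19 × 0.18 × 0.12 = 2663.04456 kcal/m²
Total at Martial eagle: 495.72 + 2663.04456 = 3158.76456 kcal/m²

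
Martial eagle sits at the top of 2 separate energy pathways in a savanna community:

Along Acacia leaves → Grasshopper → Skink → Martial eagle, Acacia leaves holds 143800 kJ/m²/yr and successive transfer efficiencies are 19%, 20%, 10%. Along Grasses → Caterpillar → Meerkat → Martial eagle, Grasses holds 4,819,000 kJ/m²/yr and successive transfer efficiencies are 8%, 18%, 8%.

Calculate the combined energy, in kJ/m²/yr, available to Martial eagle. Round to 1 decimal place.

6097.9 kJ/m²/yr

Via Acacia leaves: 143800 × 0.19 × 0.2 × 0.1 = 546.44 kJ/m²/yr
Via Grasses: 4819000 × 0.08 × 0.18 × 0.08 = 5551.488 kJ/m²/yr
Total at Martial eagle: 546.44 + 5551.488 = 6097.928 kJ/m²/yr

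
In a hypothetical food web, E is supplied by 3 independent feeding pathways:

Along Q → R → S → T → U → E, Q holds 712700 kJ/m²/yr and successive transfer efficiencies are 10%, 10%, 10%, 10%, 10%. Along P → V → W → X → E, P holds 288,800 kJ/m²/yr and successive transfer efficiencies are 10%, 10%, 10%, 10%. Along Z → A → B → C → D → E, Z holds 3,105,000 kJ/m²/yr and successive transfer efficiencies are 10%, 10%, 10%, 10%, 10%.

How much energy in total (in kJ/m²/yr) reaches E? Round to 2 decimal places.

67.06 kJ/m²/yr

Via Q: 712700 × 0.1 × 0.1 × 0.1 × 0.1 × 0.1 = 7.127 kJ/m²/yr
Via P: 288800 × 0.1 × 0.1 × 0.1 × 0.1 = 28.88 kJ/m²/yr
Via Z: 3105000 × 0.1 × 0.1 × 0.1 × 0.1 × 0.1 = 31.05 kJ/m²/yr
Total at E: 7.127 + 28.88 + 31.05 = 67.057 kJ/m²/yr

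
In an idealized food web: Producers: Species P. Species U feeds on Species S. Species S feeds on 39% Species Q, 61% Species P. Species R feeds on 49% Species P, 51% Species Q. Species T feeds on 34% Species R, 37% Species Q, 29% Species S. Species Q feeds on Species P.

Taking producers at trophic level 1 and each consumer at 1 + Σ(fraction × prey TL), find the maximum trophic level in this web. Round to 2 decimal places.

Species Q: 1 + 1 = 2
Species R: 1 + (0.49×1 + 0.51×2) = 2.51
Species S: 1 + (0.39×2 + 0.61×1) = 2.39
Species T: 1 + (0.34×2.51 + 0.37×2 + 0.29×2.39) = 3.2865
Species U: 1 + 2.39 = 3.39

3.39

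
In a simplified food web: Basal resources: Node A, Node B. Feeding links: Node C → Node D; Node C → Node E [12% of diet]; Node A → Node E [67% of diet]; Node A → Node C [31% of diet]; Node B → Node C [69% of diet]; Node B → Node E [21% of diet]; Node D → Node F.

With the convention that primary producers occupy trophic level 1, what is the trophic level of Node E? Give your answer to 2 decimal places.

Node C: 1 + (0.31×1 + 0.69×1) = 2
Node D: 1 + 2 = 3
Node E: 1 + (0.12×2 + 0.21×1 + 0.67×1) = 2.12
Node F: 1 + 3 = 4

2.12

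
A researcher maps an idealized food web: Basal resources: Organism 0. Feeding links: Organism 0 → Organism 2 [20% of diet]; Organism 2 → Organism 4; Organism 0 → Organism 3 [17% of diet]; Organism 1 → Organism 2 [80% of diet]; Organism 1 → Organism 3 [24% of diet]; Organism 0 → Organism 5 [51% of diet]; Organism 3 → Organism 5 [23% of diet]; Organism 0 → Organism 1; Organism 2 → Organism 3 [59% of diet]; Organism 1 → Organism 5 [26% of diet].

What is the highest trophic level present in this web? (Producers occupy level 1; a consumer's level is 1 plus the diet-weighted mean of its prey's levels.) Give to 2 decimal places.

3.80

Organism 1: 1 + 1 = 2
Organism 2: 1 + (0.2×1 + 0.8×2) = 2.8
Organism 3: 1 + (0.24×2 + 0.59×2.8 + 0.17×1) = 3.302
Organism 4: 1 + 2.8 = 3.8
Organism 5: 1 + (0.26×2 + 0.23×3.302 + 0.51×1) = 2.78946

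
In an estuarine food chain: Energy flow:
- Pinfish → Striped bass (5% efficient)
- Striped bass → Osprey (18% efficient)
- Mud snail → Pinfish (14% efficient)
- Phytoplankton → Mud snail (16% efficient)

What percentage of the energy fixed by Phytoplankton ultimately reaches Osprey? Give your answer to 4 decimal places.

Product of link efficiencies: 0.16 × 0.14 × 0.05 × 0.18 = 0.0002016
As a percentage: 0.0002016 × 100 = 0.0202%

0.0202%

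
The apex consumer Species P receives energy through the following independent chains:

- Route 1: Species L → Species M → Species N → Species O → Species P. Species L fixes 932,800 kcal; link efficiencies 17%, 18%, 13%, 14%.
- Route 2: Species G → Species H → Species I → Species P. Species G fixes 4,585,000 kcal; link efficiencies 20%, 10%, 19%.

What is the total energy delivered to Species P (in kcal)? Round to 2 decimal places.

17942.49 kcal

Route 1: 932800 × 0.17 × 0.18 × 0.13 × 0.14 = 519.494976 kcal
Route 2: 4585000 × 0.2 × 0.1 × 0.19 = 17423 kcal
Total at Species P: 519.494976 + 17423 = 17942.494976 kcal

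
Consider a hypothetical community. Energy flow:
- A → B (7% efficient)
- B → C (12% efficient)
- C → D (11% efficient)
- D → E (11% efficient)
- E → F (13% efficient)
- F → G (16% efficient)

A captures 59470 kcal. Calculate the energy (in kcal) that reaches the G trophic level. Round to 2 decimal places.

0.13 kcal

B: 59470 × 0.07 = 4162.9 kcal
C: 4162.9 × 0.12 = 499.548 kcal
D: 499.548 × 0.11 = 54.95028 kcal
E: 54.95028 × 0.11 = 6.0445308 kcal
F: 6.0445308 × 0.13 = 0.785789004 kcal
G: 0.785789004 × 0.16 = 0.12572624064 kcal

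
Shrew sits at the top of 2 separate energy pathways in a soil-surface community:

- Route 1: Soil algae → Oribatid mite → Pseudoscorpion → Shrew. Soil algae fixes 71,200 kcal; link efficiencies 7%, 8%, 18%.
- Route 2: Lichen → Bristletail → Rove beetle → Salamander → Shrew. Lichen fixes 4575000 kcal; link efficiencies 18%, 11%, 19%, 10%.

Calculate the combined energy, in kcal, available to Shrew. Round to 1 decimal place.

Route 1: 71200 × 0.07 × 0.08 × 0.18 = 71.7696 kcal
Route 2: 4575000 × 0.18 × 0.11 × 0.19 × 0.1 = 1721.115 kcal
Total at Shrew: 71.7696 + 1721.115 = 1792.8846 kcal

1792.9 kcal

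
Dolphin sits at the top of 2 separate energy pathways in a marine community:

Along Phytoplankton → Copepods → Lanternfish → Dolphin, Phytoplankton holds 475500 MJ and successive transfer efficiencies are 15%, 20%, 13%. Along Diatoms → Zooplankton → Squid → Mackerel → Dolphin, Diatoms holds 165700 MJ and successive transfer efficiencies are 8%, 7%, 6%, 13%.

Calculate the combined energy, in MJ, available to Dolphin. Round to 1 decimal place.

1861.7 MJ

Via Phytoplankton: 475500 × 0.15 × 0.2 × 0.13 = 1854.45 MJ
Via Diatoms: 165700 × 0.08 × 0.07 × 0.06 × 0.13 = 7.237776 MJ
Total at Dolphin: 1854.45 + 7.237776 = 1861.687776 MJ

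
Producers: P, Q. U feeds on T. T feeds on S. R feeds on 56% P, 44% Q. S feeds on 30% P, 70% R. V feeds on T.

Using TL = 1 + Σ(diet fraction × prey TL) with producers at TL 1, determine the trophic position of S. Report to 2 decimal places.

R: 1 + (0.56×1 + 0.44×1) = 2
S: 1 + (0.3×1 + 0.7×2) = 2.7
T: 1 + 2.7 = 3.7
U: 1 + 3.7 = 4.7
V: 1 + 3.7 = 4.7

2.70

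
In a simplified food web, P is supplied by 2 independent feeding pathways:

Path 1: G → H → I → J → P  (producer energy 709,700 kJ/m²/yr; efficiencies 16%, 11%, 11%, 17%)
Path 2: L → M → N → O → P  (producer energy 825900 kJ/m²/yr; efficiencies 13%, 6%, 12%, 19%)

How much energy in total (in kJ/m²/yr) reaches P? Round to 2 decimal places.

Path 1: 709700 × 0.16 × 0.11 × 0.11 × 0.17 = 233.576464 kJ/m²/yr
Path 2: 825900 × 0.13 × 0.06 × 0.12 × 0.19 = 146.878056 kJ/m²/yr
Total at P: 233.576464 + 146.878056 = 380.45452 kJ/m²/yr

380.45 kJ/m²/yr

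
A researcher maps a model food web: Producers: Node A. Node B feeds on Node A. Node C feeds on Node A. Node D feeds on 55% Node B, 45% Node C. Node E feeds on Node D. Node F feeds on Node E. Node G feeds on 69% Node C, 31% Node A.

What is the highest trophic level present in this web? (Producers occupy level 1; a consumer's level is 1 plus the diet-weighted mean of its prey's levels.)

Node B: 1 + 1 = 2
Node C: 1 + 1 = 2
Node D: 1 + (0.55×2 + 0.45×2) = 3
Node E: 1 + 3 = 4
Node F: 1 + 4 = 5
Node G: 1 + (0.69×2 + 0.31×1) = 2.69

5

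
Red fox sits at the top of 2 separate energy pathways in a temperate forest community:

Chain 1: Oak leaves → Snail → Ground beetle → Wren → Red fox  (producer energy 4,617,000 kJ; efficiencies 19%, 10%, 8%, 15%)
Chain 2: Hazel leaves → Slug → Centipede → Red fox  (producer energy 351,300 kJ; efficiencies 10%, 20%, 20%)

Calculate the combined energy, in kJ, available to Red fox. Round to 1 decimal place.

Chain 1: 4617000 × 0.19 × 0.1 × 0.08 × 0.15 = 1052.676 kJ
Chain 2: 351300 × 0.1 × 0.2 × 0.2 = 1405.2 kJ
Total at Red fox: 1052.676 + 1405.2 = 2457.876 kJ

2457.9 kJ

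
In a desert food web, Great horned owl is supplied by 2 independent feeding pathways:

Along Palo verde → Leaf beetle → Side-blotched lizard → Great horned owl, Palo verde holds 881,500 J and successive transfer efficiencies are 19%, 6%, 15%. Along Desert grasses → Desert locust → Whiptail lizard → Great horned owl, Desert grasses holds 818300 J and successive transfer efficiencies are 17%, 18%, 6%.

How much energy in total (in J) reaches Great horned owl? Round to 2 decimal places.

Via Palo verde: 881500 × 0.19 × 0.06 × 0.15 = 1507.365 J
Via Desert grasses: 818300 × 0.17 × 0.18 × 0.06 = 1502.3988 J
Total at Great horned owl: 1507.365 + 1502.3988 = 3009.7638 J

3009.76 J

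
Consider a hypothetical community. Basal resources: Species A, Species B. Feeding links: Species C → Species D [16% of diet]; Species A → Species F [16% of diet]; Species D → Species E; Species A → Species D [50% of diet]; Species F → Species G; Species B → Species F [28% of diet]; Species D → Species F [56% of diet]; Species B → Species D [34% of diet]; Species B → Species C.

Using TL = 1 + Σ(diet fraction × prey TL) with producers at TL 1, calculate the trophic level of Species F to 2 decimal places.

2.65

Species C: 1 + 1 = 2
Species D: 1 + (0.34×1 + 0.16×2 + 0.5×1) = 2.16
Species E: 1 + 2.16 = 3.16
Species F: 1 + (0.16×1 + 0.56×2.16 + 0.28×1) = 2.6496
Species G: 1 + 2.6496 = 3.6496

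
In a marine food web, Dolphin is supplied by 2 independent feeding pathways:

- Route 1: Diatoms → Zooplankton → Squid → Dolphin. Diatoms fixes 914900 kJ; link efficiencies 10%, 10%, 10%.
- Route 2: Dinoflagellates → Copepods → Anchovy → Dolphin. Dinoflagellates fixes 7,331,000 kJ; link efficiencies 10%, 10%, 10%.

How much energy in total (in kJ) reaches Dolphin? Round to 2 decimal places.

8245.90 kJ

Route 1: 914900 × 0.1 × 0.1 × 0.1 = 914.9 kJ
Route 2: 7331000 × 0.1 × 0.1 × 0.1 = 7331 kJ
Total at Dolphin: 914.9 + 7331 = 8245.9 kJ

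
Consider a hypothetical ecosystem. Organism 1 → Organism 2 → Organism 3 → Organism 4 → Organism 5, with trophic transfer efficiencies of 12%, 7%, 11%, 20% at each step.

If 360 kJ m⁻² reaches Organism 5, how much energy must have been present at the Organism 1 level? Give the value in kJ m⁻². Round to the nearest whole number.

1948052 kJ m⁻²

Cumulative transfer efficiency: 0.12 × 0.07 × 0.11 × 0.2 = 0.0001848
Organism 1 energy = 360 / 0.0001848 = 1948052 kJ m⁻²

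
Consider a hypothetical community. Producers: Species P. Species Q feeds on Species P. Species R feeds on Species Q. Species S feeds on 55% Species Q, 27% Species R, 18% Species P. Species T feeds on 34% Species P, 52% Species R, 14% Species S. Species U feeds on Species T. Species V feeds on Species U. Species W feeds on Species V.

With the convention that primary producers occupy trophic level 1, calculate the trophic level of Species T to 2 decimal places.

3.33

Species Q: 1 + 1 = 2
Species R: 1 + 2 = 3
Species S: 1 + (0.55×2 + 0.27×3 + 0.18×1) = 3.09
Species T: 1 + (0.34×1 + 0.52×3 + 0.14×3.09) = 3.3326
Species U: 1 + 3.3326 = 4.3326
Species V: 1 + 4.3326 = 5.3326
Species W: 1 + 5.3326 = 6.3326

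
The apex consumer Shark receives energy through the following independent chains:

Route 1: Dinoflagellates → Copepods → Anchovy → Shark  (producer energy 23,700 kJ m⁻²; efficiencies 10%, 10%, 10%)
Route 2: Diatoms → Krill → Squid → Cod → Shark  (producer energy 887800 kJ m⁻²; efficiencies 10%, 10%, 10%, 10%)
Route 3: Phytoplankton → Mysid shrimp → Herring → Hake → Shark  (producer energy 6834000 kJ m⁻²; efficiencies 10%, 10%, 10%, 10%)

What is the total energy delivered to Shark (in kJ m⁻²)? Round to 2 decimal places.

795.88 kJ m⁻²

Route 1: 23700 × 0.1 × 0.1 × 0.1 = 23.7 kJ m⁻²
Route 2: 887800 × 0.1 × 0.1 × 0.1 × 0.1 = 88.78 kJ m⁻²
Route 3: 6834000 × 0.1 × 0.1 × 0.1 × 0.1 = 683.4 kJ m⁻²
Total at Shark: 23.7 + 88.78 + 683.4 = 795.88 kJ m⁻²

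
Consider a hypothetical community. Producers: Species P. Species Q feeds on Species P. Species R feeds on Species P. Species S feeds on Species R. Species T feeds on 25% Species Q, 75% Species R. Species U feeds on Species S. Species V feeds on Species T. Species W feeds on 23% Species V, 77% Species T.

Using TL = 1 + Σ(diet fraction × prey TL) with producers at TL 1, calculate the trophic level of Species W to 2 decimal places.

Species Q: 1 + 1 = 2
Species R: 1 + 1 = 2
Species S: 1 + 2 = 3
Species T: 1 + (0.25×2 + 0.75×2) = 3
Species U: 1 + 3 = 4
Species V: 1 + 3 = 4
Species W: 1 + (0.23×4 + 0.77×3) = 4.23

4.23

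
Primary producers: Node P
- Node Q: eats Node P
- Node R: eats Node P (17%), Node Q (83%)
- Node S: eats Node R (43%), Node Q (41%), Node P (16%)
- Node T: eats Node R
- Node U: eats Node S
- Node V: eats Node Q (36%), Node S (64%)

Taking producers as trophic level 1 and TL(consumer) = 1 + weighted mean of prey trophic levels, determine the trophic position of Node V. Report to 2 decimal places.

Node Q: 1 + 1 = 2
Node R: 1 + (0.17×1 + 0.83×2) = 2.83
Node S: 1 + (0.43×2.83 + 0.41×2 + 0.16×1) = 3.1969
Node T: 1 + 2.83 = 3.83
Node U: 1 + 3.1969 = 4.1969
Node V: 1 + (0.36×2 + 0.64×3.1969) = 3.766016

3.77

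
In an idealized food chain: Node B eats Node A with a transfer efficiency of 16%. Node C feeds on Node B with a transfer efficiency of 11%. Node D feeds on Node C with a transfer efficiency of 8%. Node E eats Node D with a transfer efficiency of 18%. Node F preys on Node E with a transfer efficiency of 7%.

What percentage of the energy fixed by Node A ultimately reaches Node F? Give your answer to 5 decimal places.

Product of link efficiencies: 0.16 × 0.11 × 0.08 × 0.18 × 0.07 = 0.0000177408
As a percentage: 0.0000177408 × 100 = 0.00177%

0.00177%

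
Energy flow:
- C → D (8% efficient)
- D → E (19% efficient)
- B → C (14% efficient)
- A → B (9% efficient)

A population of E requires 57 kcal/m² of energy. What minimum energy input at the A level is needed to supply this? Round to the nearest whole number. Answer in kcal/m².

Cumulative transfer efficiency: 0.09 × 0.14 × 0.08 × 0.19 = 0.00019152
A energy = 57 / 0.00019152 = 297619 kcal/m²

297619 kcal/m²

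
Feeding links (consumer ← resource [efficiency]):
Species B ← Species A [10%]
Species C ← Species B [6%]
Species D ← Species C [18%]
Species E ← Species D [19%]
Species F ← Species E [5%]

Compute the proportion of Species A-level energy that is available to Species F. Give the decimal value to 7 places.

Product of link efficiencies: 0.1 × 0.06 × 0.18 × 0.19 × 0.05 = 0.00001026

0.0000103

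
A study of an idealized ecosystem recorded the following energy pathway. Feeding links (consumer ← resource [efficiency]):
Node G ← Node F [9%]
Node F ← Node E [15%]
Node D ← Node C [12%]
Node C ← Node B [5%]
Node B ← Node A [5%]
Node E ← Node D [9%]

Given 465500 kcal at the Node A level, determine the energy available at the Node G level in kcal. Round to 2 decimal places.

Node B: 465500 × 0.05 = 23275 kcal
Node C: 23275 × 0.05 = 1163.75 kcal
Node D: 1163.75 × 0.12 = 139.65 kcal
Node E: 139.65 × 0.09 = 12.5685 kcal
Node F: 12.5685 × 0.15 = 1.885275 kcal
Node G: 1.885275 × 0.09 = 0.16967475 kcal

0.17 kcal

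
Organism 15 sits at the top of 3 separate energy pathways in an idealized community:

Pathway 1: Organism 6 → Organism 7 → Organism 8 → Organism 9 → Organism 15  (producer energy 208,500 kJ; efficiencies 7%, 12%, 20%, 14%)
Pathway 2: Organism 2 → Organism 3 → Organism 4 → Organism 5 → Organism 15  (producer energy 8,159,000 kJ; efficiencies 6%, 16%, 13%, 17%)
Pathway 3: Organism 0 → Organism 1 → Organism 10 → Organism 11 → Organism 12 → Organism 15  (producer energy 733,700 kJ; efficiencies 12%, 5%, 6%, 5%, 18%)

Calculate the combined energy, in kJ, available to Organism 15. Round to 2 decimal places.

Pathway 1: 208500 × 0.07 × 0.12 × 0.2 × 0.14 = 49.0392 kJ
Pathway 2: 8159000 × 0.06 × 0.16 × 0.13 × 0.17 = 1731.01344 kJ
Pathway 3: 733700 × 0.12 × 0.05 × 0.06 × 0.05 × 0.18 = 2.377188 kJ
Total at Organism 15: 49.0392 + 1731.01344 + 2.377188 = 1782.429828 kJ

1782.43 kJ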